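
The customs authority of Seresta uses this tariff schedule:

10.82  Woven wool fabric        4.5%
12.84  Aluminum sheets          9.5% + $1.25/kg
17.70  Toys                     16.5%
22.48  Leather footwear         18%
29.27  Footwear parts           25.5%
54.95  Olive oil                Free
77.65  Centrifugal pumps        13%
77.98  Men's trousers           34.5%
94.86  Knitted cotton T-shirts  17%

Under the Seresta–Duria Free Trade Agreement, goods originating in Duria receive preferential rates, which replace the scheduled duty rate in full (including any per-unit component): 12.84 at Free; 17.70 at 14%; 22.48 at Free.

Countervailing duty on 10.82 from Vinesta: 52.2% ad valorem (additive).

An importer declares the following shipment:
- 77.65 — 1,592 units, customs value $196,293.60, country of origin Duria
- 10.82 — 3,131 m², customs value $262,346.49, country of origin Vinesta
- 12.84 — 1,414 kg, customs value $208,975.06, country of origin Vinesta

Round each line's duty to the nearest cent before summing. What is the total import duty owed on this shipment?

$195,888.76

Line 1 (77.65, Duria, 1,592 units, $196,293.60):
Base rate for 77.65 is 13%.
Origin Duria is the FTA partner but 77.65 is not on the preference list; base rate stands.
Duty = $196,293.60 × 13% = $25,518.17.
Line 2 (10.82, Vinesta, 3,131 m², $262,346.49):
Base rate for 10.82 is 4.5%.
Additional duty on 10.82 from Vinesta: +52.2%. Applied ad valorem rate: 4.5% + 52.2% = 56.7%.
Duty = $262,346.49 × 56.7% = $148,750.46.
Line 3 (12.84, Vinesta, 1,414 kg, $208,975.06):
Base rate for 12.84 is 9.5% + $1.25/kg.
12.84 has an FTA preferential rate, but origin Vinesta is not Duria; base rate stands.
Duty = $208,975.06 × 9.5% + 1,414 × $1.25 = $21,620.13.
Total = $25,518.17 + $148,750.46 + $21,620.13 = $195,888.76.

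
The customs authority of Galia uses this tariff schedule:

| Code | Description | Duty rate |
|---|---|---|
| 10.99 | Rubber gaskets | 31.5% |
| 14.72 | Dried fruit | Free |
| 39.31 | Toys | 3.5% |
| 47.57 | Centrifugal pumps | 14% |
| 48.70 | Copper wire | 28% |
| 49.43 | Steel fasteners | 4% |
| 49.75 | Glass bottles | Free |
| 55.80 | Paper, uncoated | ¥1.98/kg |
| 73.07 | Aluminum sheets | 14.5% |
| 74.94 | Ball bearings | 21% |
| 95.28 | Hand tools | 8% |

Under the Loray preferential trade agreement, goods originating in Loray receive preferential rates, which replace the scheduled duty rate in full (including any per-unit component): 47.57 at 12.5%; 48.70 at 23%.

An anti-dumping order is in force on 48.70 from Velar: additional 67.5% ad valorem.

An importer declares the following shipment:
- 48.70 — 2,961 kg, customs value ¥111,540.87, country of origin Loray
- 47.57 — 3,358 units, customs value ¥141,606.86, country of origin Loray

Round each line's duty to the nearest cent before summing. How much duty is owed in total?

Line 1 (48.70, Loray, 2,961 kg, ¥111,540.87):
Base rate for 48.70 is 28%.
Origin Loray qualifies under the Galia–Loray agreement and 48.70 is covered: preferential rate 23% applies instead.
The additional-duty order on 48.70 targets Velar, not Loray; it does not apply.
Duty = ¥111,540.87 × 23% = ¥25,654.40.
Line 2 (47.57, Loray, 3,358 units, ¥141,606.86):
Base rate for 47.57 is 14%.
Origin Loray qualifies under the Galia–Loray agreement and 47.57 is covered: preferential rate 12.5% applies instead.
Duty = ¥141,606.86 × 12.5% = ¥17,700.86.
Total = ¥25,654.40 + ¥17,700.86 = ¥43,355.26.

¥43,355.26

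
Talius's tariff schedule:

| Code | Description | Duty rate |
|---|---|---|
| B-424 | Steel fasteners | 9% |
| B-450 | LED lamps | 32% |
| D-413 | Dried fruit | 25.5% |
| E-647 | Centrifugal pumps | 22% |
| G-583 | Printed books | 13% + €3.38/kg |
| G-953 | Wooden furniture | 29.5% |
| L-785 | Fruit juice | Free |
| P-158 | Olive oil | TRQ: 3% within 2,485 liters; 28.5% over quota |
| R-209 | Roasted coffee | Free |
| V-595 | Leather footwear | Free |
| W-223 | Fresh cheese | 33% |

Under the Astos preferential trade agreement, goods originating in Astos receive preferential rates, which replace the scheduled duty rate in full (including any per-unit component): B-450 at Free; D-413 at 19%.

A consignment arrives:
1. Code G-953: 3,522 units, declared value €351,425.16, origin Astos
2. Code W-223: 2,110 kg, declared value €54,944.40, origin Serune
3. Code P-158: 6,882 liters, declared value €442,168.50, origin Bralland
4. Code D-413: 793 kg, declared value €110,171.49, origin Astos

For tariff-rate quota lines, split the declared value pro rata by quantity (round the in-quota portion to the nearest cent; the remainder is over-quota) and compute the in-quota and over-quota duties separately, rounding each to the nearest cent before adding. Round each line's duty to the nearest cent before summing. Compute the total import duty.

€228,039.06

Line 1 (G-953, Astos, 3,522 units, €351,425.16):
Base rate for G-953 is 29.5%.
Origin Astos is the FTA partner but G-953 is not on the preference list; base rate stands.
Duty = €351,425.16 × 29.5% = €103,670.42.
Line 2 (W-223, Serune, 2,110 kg, €54,944.40):
Base rate for W-223 is 33%.
Duty = €54,944.40 × 33% = €18,131.65.
Line 3 (P-158, Bralland, 6,882 liters, €442,168.50):
Code P-158 is under a tariff-rate quota (threshold 2,485 liters). In-quota: 2,485 liters at 3%; over-quota: 4,397 liters at 28.5%.
Pro-rata value split: in-quota = €442,168.50 × 2,485/6,882 = €159,661.25; over-quota = €442,168.50 − €159,661.25 = €282,507.25.
In-quota duty = €159,661.25 × 3% = €4,789.84. Over-quota duty = €282,507.25 × 28.5% = €80,514.57.
Line duty = €4,789.84 + €80,514.57 = €85,304.41.
Line 4 (D-413, Astos, 793 kg, €110,171.49):
Base rate for D-413 is 25.5%.
Origin Astos qualifies under the Talius–Astos agreement and D-413 is covered: preferential rate 19% applies instead.
Duty = €110,171.49 × 19% = €20,932.58.
Total = €103,670.42 + €18,131.65 + €85,304.41 + €20,932.58 = €228,039.06.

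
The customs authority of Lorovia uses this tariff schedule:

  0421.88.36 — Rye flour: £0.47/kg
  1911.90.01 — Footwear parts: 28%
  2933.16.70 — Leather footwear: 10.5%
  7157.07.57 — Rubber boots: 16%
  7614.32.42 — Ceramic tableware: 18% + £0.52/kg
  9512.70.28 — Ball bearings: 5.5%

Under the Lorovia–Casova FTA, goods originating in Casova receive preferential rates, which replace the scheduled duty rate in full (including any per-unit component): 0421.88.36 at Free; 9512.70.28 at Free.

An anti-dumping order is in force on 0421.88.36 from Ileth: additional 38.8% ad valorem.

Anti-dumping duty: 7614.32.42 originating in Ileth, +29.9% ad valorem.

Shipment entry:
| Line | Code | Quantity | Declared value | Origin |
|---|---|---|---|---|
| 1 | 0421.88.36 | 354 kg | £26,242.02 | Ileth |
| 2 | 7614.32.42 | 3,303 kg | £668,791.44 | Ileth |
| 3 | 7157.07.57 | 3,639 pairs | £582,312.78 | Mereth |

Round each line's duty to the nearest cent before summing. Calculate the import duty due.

£425,586.98

Line 1 (0421.88.36, Ileth, 354 kg, £26,242.02):
Base rate for 0421.88.36 is £0.47/kg.
0421.88.36 has an FTA preferential rate, but origin Ileth is not Casova; base rate stands.
Additional duty on 0421.88.36 from Ileth: +38.8% ad valorem. Applied ad valorem rate = 38.8%.
Duty = £26,242.02 × 38.8% + 354 × £0.47 = £10,348.28.
Line 2 (7614.32.42, Ileth, 3,303 kg, £668,791.44):
Base rate for 7614.32.42 is 18% + £0.52/kg.
Additional duty on 7614.32.42 from Ileth: +29.9%. Applied ad valorem rate: 18% + 29.9% = 47.9%.
Duty = £668,791.44 × 47.9% + 3,303 × £0.52 = £322,068.66.
Line 3 (7157.07.57, Mereth, 3,639 pairs, £582,312.78):
Base rate for 7157.07.57 is 16%.
Duty = £582,312.78 × 16% = £93,170.04.
Total = £10,348.28 + £322,068.66 + £93,170.04 = £425,586.98.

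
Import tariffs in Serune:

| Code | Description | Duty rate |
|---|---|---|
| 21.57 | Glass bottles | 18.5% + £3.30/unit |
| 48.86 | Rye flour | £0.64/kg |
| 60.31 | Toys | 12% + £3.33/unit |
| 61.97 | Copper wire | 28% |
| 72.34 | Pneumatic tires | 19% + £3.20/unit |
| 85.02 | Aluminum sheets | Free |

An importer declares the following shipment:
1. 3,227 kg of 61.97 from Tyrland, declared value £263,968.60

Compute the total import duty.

£73,911.21

Line 1 (61.97, Tyrland, 3,227 kg, £263,968.60):
Base rate for 61.97 is 28%.
Duty = £263,968.60 × 28% = £73,911.21.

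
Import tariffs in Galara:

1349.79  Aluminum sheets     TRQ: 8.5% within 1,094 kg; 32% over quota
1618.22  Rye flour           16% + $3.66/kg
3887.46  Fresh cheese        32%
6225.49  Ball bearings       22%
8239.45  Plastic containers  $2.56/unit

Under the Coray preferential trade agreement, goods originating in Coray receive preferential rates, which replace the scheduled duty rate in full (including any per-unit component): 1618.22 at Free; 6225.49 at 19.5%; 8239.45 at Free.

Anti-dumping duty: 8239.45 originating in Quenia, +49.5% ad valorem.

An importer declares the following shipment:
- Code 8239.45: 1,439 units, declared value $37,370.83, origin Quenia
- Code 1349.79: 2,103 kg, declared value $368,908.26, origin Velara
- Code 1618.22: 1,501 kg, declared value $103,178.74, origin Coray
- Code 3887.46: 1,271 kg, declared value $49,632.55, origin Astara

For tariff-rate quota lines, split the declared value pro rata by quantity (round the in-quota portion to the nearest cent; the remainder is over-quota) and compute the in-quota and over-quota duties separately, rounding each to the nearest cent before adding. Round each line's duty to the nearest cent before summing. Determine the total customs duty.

$111,016.74

Line 1 (8239.45, Quenia, 1,439 units, $37,370.83):
Base rate for 8239.45 is $2.56/unit.
8239.45 has an FTA preferential rate, but origin Quenia is not Coray; base rate stands.
Additional duty on 8239.45 from Quenia: +49.5% ad valorem. Applied ad valorem rate = 49.5%.
Duty = $37,370.83 × 49.5% + 1,439 × $2.56 = $22,182.40.
Line 2 (1349.79, Velara, 2,103 kg, $368,908.26):
Code 1349.79 is under a tariff-rate quota (threshold 1,094 kg). In-quota: 1,094 kg at 8.5%; over-quota: 1,009 kg at 32%.
Pro-rata value split: in-quota = $368,908.26 × 1,094/2,103 = $191,909.48; over-quota = $368,908.26 − $191,909.48 = $176,998.78.
In-quota duty = $191,909.48 × 8.5% = $16,312.31. Over-quota duty = $176,998.78 × 32% = $56,639.61.
Line duty = $16,312.31 + $56,639.61 = $72,951.92.
Line 3 (1618.22, Coray, 1,501 kg, $103,178.74):
Base rate for 1618.22 is 16% + $3.66/kg.
Origin Coray qualifies under the Galara–Coray agreement and 1618.22 is covered: preferential rate Free applies instead.
Duty = $103,178.74 × 0% = $0.00.
Line 4 (3887.46, Astara, 1,271 kg, $49,632.55):
Base rate for 3887.46 is 32%.
Duty = $49,632.55 × 32% = $15,882.42.
Total = $22,182.40 + $72,951.92 + $0.00 + $15,882.42 = $111,016.74.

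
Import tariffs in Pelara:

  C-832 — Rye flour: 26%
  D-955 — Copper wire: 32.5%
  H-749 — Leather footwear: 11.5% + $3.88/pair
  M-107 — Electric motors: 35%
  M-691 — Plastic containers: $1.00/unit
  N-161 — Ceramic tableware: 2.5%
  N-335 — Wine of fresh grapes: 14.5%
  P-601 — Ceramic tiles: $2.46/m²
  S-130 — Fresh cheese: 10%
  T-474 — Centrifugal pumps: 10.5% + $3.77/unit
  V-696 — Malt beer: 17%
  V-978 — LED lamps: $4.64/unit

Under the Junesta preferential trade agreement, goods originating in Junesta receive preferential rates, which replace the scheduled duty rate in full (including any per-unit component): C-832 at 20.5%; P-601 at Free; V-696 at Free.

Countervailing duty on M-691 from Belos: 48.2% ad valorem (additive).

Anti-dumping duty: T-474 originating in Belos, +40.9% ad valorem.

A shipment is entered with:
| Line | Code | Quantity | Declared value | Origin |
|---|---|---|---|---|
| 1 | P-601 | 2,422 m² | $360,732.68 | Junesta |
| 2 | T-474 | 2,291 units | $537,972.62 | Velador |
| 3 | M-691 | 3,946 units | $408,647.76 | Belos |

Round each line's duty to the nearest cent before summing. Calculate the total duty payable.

Line 1 (P-601, Junesta, 2,422 m², $360,732.68):
Base rate for P-601 is $2.46/m².
Origin Junesta qualifies under the Pelara–Junesta agreement and P-601 is covered: preferential rate Free applies instead.
Duty = $360,732.68 × 0% = $0.00.
Line 2 (T-474, Velador, 2,291 units, $537,972.62):
Base rate for T-474 is 10.5% + $3.77/unit.
The additional-duty order on T-474 targets Belos, not Velador; it does not apply.
Duty = $537,972.62 × 10.5% + 2,291 × $3.77 = $65,124.20.
Line 3 (M-691, Belos, 3,946 units, $408,647.76):
Base rate for M-691 is $1.00/unit.
Additional duty on M-691 from Belos: +48.2% ad valorem. Applied ad valorem rate = 48.2%.
Duty = $408,647.76 × 48.2% + 3,946 × $1.00 = $200,914.22.
Total = $0.00 + $65,124.20 + $200,914.22 = $266,038.42.

$266,038.42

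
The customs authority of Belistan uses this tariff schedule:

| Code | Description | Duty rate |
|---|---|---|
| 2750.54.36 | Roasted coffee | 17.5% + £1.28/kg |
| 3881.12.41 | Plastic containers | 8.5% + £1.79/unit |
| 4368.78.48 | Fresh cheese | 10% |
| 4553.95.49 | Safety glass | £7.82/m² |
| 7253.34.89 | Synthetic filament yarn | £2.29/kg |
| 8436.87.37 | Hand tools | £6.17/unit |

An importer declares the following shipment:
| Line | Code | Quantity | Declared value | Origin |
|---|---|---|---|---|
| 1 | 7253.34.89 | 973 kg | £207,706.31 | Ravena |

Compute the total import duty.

£2,228.17

Line 1 (7253.34.89, Ravena, 973 kg, £207,706.31):
Base rate for 7253.34.89 is £2.29/kg.
Duty = 973 × £2.29 = £2,228.17.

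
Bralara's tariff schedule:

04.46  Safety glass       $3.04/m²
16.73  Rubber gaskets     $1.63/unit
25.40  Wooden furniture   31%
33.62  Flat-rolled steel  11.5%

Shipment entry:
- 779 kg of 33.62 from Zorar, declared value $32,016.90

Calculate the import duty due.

Line 1 (33.62, Zorar, 779 kg, $32,016.90):
Base rate for 33.62 is 11.5%.
Duty = $32,016.90 × 11.5% = $3,681.94.

$3,681.94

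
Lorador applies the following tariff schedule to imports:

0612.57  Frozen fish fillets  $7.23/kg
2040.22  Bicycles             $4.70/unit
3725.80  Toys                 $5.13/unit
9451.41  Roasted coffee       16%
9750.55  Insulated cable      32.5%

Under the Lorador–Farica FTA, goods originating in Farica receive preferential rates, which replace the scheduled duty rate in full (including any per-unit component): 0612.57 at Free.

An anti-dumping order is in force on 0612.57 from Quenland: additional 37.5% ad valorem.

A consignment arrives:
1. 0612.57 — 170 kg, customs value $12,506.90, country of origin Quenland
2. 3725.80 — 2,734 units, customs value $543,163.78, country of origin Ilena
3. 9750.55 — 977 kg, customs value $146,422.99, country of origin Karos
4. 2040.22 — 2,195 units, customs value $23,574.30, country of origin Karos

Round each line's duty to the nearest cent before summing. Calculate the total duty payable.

$77,848.58

Line 1 (0612.57, Quenland, 170 kg, $12,506.90):
Base rate for 0612.57 is $7.23/kg.
0612.57 has an FTA preferential rate, but origin Quenland is not Farica; base rate stands.
Additional duty on 0612.57 from Quenland: +37.5% ad valorem. Applied ad valorem rate = 37.5%.
Duty = $12,506.90 × 37.5% + 170 × $7.23 = $5,919.19.
Line 2 (3725.80, Ilena, 2,734 units, $543,163.78):
Base rate for 3725.80 is $5.13/unit.
Duty = 2,734 × $5.13 = $14,025.42.
Line 3 (9750.55, Karos, 977 kg, $146,422.99):
Base rate for 9750.55 is 32.5%.
Duty = $146,422.99 × 32.5% = $47,587.47.
Line 4 (2040.22, Karos, 2,195 units, $23,574.30):
Base rate for 2040.22 is $4.70/unit.
Duty = 2,195 × $4.70 = $10,316.50.
Total = $5,919.19 + $14,025.42 + $47,587.47 + $10,316.50 = $77,848.58.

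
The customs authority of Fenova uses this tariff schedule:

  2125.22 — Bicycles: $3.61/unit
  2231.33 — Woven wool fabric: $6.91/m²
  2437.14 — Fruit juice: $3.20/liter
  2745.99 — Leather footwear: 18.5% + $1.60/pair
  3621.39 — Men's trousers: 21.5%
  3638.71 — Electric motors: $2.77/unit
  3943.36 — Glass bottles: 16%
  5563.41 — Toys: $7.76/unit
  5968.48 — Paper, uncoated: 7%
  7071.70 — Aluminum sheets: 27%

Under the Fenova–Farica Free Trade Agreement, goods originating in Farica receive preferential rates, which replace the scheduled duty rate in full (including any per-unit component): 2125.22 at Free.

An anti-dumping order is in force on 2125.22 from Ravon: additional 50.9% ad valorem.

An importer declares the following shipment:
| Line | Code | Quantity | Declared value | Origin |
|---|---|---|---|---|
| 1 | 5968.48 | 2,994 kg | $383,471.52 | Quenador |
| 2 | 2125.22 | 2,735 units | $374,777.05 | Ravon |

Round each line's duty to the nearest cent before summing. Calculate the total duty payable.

$227,477.88

Line 1 (5968.48, Quenador, 2,994 kg, $383,471.52):
Base rate for 5968.48 is 7%.
Duty = $383,471.52 × 7% = $26,843.01.
Line 2 (2125.22, Ravon, 2,735 units, $374,777.05):
Base rate for 2125.22 is $3.61/unit.
2125.22 has an FTA preferential rate, but origin Ravon is not Farica; base rate stands.
Additional duty on 2125.22 from Ravon: +50.9% ad valorem. Applied ad valorem rate = 50.9%.
Duty = $374,777.05 × 50.9% + 2,735 × $3.61 = $200,634.87.
Total = $26,843.01 + $200,634.87 = $227,477.88.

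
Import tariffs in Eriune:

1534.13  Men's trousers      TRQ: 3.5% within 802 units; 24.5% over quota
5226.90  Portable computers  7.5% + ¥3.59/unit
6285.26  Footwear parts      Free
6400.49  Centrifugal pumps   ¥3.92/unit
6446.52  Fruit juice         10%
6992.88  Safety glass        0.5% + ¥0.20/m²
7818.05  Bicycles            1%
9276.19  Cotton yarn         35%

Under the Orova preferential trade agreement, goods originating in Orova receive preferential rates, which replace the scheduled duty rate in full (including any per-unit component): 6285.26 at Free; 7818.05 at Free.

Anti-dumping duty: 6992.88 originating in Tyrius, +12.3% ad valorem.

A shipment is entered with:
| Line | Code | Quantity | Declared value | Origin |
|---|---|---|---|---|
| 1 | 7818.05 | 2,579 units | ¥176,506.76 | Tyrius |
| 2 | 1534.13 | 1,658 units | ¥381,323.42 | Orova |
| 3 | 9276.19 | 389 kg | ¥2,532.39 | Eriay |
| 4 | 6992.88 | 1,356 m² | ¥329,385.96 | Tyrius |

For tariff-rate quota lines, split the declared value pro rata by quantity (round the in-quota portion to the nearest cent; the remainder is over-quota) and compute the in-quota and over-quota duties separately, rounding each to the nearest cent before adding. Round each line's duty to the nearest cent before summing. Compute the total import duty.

¥99,773.33

Line 1 (7818.05, Tyrius, 2,579 units, ¥176,506.76):
Base rate for 7818.05 is 1%.
7818.05 has an FTA preferential rate, but origin Tyrius is not Orova; base rate stands.
Duty = ¥176,506.76 × 1% = ¥1,765.07.
Line 2 (1534.13, Orova, 1,658 units, ¥381,323.42):
Code 1534.13 is under a tariff-rate quota (threshold 802 units). In-quota: 802 units at 3.5%; over-quota: 856 units at 24.5%.
Pro-rata value split: in-quota = ¥381,323.42 × 802/1,658 = ¥184,451.98; over-quota = ¥381,323.42 − ¥184,451.98 = ¥196,871.44.
In-quota duty = ¥184,451.98 × 3.5% = ¥6,455.82. Over-quota duty = ¥196,871.44 × 24.5% = ¥48,233.50.
Line duty = ¥6,455.82 + ¥48,233.50 = ¥54,689.32.
Line 3 (9276.19, Eriay, 389 kg, ¥2,532.39):
Base rate for 9276.19 is 35%.
Duty = ¥2,532.39 × 35% = ¥886.34.
Line 4 (6992.88, Tyrius, 1,356 m², ¥329,385.96):
Base rate for 6992.88 is 0.5% + ¥0.20/m².
Additional duty on 6992.88 from Tyrius: +12.3%. Applied ad valorem rate: 0.5% + 12.3% = 12.8%.
Duty = ¥329,385.96 × 12.8% + 1,356 × ¥0.20 = ¥42,432.60.
Total = ¥1,765.07 + ¥54,689.32 + ¥886.34 + ¥42,432.60 = ¥99,773.33.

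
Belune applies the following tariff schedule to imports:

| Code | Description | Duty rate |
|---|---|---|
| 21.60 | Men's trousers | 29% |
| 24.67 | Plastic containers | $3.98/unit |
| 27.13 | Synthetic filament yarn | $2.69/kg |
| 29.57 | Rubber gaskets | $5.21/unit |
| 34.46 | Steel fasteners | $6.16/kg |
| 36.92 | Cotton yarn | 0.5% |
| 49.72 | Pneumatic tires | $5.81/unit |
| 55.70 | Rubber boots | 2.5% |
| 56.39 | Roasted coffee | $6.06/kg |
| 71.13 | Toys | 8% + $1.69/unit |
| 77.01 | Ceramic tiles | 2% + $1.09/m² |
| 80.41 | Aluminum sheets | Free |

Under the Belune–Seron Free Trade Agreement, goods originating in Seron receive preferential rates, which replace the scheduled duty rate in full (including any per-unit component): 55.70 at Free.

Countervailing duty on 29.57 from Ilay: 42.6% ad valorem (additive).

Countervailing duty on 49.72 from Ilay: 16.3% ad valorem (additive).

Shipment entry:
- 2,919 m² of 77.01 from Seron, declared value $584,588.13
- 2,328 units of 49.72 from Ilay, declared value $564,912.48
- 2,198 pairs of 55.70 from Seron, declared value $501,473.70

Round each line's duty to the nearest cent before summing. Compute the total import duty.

$120,479.88

Line 1 (77.01, Seron, 2,919 m², $584,588.13):
Base rate for 77.01 is 2% + $1.09/m².
Origin Seron is the FTA partner but 77.01 is not on the preference list; base rate stands.
Duty = $584,588.13 × 2% + 2,919 × $1.09 = $14,873.47.
Line 2 (49.72, Ilay, 2,328 units, $564,912.48):
Base rate for 49.72 is $5.81/unit.
Additional duty on 49.72 from Ilay: +16.3% ad valorem. Applied ad valorem rate = 16.3%.
Duty = $564,912.48 × 16.3% + 2,328 × $5.81 = $105,606.41.
Line 3 (55.70, Seron, 2,198 pairs, $501,473.70):
Base rate for 55.70 is 2.5%.
Origin Seron qualifies under the Belune–Seron agreement and 55.70 is covered: preferential rate Free applies instead.
Duty = $501,473.70 × 0% = $0.00.
Total = $14,873.47 + $105,606.41 + $0.00 = $120,479.88.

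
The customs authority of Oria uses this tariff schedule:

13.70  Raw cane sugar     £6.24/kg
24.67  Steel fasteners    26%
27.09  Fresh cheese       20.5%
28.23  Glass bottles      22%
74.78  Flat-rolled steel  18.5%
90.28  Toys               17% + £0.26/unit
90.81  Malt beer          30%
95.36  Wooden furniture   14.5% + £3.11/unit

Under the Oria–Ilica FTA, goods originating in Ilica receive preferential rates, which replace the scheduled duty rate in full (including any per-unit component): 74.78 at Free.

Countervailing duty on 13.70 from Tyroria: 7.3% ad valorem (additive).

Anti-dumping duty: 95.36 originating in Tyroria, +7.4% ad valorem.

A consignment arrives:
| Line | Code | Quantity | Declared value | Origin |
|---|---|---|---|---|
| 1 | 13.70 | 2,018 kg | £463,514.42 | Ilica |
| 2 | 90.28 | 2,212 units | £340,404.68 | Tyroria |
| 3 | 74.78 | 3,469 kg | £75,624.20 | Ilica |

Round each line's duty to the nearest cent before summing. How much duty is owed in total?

£71,036.24

Line 1 (13.70, Ilica, 2,018 kg, £463,514.42):
Base rate for 13.70 is £6.24/kg.
Origin Ilica is the FTA partner but 13.70 is not on the preference list; base rate stands.
The additional-duty order on 13.70 targets Tyroria, not Ilica; it does not apply.
Duty = 2,018 × £6.24 = £12,592.32.
Line 2 (90.28, Tyroria, 2,212 units, £340,404.68):
Base rate for 90.28 is 17% + £0.26/unit.
Duty = £340,404.68 × 17% + 2,212 × £0.26 = £58,443.92.
Line 3 (74.78, Ilica, 3,469 kg, £75,624.20):
Base rate for 74.78 is 18.5%.
Origin Ilica qualifies under the Oria–Ilica agreement and 74.78 is covered: preferential rate Free applies instead.
Duty = £75,624.20 × 0% = £0.00.
Total = £12,592.32 + £58,443.92 + £0.00 = £71,036.24.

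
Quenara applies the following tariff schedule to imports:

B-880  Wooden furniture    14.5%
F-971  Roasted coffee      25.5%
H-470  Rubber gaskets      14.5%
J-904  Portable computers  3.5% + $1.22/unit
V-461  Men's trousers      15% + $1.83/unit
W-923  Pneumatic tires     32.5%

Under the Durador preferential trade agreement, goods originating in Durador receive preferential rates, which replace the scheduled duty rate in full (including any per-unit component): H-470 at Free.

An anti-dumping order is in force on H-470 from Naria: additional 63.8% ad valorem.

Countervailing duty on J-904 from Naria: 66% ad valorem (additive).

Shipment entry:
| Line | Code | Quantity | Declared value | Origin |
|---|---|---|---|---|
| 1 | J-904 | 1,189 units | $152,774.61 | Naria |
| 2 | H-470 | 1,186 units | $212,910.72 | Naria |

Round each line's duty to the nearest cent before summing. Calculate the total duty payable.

Line 1 (J-904, Naria, 1,189 units, $152,774.61):
Base rate for J-904 is 3.5% + $1.22/unit.
Additional duty on J-904 from Naria: +66%. Applied ad valorem rate: 3.5% + 66% = 69.5%.
Duty = $152,774.61 × 69.5% + 1,189 × $1.22 = $107,628.93.
Line 2 (H-470, Naria, 1,186 units, $212,910.72):
Base rate for H-470 is 14.5%.
H-470 has an FTA preferential rate, but origin Naria is not Durador; base rate stands.
Additional duty on H-470 from Naria: +63.8%. Applied ad valorem rate: 14.5% + 63.8% = 78.3%.
Duty = $212,910.72 × 78.3% = $166,709.09.
Total = $107,628.93 + $166,709.09 = $274,338.02.

$274,338.02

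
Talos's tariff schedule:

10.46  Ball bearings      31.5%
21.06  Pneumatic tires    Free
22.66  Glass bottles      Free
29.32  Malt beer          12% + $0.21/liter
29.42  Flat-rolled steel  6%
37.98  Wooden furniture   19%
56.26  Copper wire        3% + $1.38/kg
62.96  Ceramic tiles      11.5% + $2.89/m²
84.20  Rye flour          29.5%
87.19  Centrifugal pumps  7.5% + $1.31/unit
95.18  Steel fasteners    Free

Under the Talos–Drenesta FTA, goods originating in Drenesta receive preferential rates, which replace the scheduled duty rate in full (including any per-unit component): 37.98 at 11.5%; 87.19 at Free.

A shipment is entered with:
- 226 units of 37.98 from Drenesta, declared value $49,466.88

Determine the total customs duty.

Line 1 (37.98, Drenesta, 226 units, $49,466.88):
Base rate for 37.98 is 19%.
Origin Drenesta qualifies under the Talos–Drenesta agreement and 37.98 is covered: preferential rate 11.5% applies instead.
Duty = $49,466.88 × 11.5% = $5,688.69.

$5,688.69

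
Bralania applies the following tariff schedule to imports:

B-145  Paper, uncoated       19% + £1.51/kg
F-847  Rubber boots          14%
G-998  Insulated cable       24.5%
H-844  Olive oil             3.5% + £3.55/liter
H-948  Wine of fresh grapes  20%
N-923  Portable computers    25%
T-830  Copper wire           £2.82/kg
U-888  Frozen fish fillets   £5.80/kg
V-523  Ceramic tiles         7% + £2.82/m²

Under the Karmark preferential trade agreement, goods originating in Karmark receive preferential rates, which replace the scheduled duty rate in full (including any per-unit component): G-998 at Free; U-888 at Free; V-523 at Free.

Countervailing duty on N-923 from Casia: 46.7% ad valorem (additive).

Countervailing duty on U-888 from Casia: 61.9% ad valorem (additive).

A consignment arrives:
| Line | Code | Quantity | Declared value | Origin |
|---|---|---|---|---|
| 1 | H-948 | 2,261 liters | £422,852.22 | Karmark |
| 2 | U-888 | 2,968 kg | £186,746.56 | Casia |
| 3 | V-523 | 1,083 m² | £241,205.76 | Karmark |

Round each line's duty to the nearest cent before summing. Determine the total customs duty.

Line 1 (H-948, Karmark, 2,261 liters, £422,852.22):
Base rate for H-948 is 20%.
Origin Karmark is the FTA partner but H-948 is not on the preference list; base rate stands.
Duty = £422,852.22 × 20% = £84,570.44.
Line 2 (U-888, Casia, 2,968 kg, £186,746.56):
Base rate for U-888 is £5.80/kg.
U-888 has an FTA preferential rate, but origin Casia is not Karmark; base rate stands.
Additional duty on U-888 from Casia: +61.9% ad valorem. Applied ad valorem rate = 61.9%.
Duty = £186,746.56 × 61.9% + 2,968 × £5.80 = £132,810.52.
Line 3 (V-523, Karmark, 1,083 m², £241,205.76):
Base rate for V-523 is 7% + £2.82/m².
Origin Karmark qualifies under the Bralania–Karmark agreement and V-523 is covered: preferential rate Free applies instead.
Duty = £241,205.76 × 0% = £0.00.
Total = £84,570.44 + £132,810.52 + £0.00 = £217,380.96.

£217,380.96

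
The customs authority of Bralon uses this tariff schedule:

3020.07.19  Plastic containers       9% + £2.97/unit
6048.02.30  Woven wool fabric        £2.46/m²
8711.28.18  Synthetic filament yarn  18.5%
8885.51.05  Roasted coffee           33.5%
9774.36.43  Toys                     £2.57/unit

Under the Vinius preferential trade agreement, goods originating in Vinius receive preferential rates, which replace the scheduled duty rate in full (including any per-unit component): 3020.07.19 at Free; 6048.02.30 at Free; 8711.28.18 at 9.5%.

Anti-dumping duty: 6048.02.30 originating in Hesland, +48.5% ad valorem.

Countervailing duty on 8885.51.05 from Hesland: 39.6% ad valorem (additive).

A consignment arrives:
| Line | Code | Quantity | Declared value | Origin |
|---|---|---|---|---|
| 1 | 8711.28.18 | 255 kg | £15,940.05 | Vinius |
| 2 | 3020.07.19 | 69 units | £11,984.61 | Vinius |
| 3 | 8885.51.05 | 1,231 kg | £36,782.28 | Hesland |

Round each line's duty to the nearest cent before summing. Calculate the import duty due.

£28,402.15

Line 1 (8711.28.18, Vinius, 255 kg, £15,940.05):
Base rate for 8711.28.18 is 18.5%.
Origin Vinius qualifies under the Bralon–Vinius agreement and 8711.28.18 is covered: preferential rate 9.5% applies instead.
Duty = £15,940.05 × 9.5% = £1,514.30.
Line 2 (3020.07.19, Vinius, 69 units, £11,984.61):
Base rate for 3020.07.19 is 9% + £2.97/unit.
Origin Vinius qualifies under the Bralon–Vinius agreement and 3020.07.19 is covered: preferential rate Free applies instead.
Duty = £11,984.61 × 0% = £0.00.
Line 3 (8885.51.05, Hesland, 1,231 kg, £36,782.28):
Base rate for 8885.51.05 is 33.5%.
Additional duty on 8885.51.05 from Hesland: +39.6%. Applied ad valorem rate: 33.5% + 39.6% = 73.1%.
Duty = £36,782.28 × 73.1% = £26,887.85.
Total = £1,514.30 + £0.00 + £26,887.85 = £28,402.15.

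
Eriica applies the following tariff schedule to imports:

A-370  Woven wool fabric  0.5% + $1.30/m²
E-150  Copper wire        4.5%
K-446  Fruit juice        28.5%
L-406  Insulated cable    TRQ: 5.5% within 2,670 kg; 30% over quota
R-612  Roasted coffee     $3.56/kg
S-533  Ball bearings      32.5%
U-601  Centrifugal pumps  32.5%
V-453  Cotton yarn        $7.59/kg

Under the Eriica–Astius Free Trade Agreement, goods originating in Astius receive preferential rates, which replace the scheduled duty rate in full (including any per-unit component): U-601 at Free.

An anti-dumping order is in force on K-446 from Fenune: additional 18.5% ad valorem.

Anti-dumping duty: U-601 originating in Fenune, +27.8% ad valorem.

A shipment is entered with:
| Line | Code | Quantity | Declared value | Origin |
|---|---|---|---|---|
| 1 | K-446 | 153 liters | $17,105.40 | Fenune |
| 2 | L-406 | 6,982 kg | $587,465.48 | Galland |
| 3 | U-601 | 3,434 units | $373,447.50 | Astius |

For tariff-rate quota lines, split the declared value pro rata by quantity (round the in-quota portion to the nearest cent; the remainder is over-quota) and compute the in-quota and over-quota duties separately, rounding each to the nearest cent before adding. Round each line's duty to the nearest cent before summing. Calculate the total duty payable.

$129,239.00

Line 1 (K-446, Fenune, 153 liters, $17,105.40):
Base rate for K-446 is 28.5%.
Additional duty on K-446 from Fenune: +18.5%. Applied ad valorem rate: 28.5% + 18.5% = 47%.
Duty = $17,105.40 × 47% = $8,039.54.
Line 2 (L-406, Galland, 6,982 kg, $587,465.48):
Code L-406 is under a tariff-rate quota (threshold 2,670 kg). In-quota: 2,670 kg at 5.5%; over-quota: 4,312 kg at 30%.
Pro-rata value split: in-quota = $587,465.48 × 2,670/6,982 = $224,653.80; over-quota = $587,465.48 − $224,653.80 = $362,811.68.
In-quota duty = $224,653.80 × 5.5% = $12,355.96. Over-quota duty = $362,811.68 × 30% = $108,843.50.
Line duty = $12,355.96 + $108,843.50 = $121,199.46.
Line 3 (U-601, Astius, 3,434 units, $373,447.50):
Base rate for U-601 is 32.5%.
Origin Astius qualifies under the Eriica–Astius agreement and U-601 is covered: preferential rate Free applies instead.
The additional-duty order on U-601 targets Fenune, not Astius; it does not apply.
Duty = $373,447.50 × 0% = $0.00.
Total = $8,039.54 + $121,199.46 + $0.00 = $129,239.00.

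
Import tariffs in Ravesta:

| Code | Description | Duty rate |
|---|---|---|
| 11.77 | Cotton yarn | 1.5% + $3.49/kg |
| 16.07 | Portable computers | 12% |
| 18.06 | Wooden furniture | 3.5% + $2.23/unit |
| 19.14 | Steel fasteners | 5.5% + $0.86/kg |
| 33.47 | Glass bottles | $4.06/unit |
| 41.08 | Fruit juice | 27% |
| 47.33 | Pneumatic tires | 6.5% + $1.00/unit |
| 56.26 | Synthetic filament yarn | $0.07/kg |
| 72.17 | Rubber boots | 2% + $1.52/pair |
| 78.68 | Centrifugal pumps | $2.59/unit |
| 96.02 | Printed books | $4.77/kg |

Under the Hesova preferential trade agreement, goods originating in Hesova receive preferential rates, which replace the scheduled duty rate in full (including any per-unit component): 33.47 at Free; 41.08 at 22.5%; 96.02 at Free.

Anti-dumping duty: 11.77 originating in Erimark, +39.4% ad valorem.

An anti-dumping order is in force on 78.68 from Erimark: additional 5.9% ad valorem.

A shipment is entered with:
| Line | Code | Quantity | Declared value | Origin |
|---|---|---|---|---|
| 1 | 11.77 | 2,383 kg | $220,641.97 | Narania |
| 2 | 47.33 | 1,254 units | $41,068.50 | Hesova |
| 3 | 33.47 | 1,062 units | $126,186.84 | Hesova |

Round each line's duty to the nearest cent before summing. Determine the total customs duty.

Line 1 (11.77, Narania, 2,383 kg, $220,641.97):
Base rate for 11.77 is 1.5% + $3.49/kg.
The additional-duty order on 11.77 targets Erimark, not Narania; it does not apply.
Duty = $220,641.97 × 1.5% + 2,383 × $3.49 = $11,626.30.
Line 2 (47.33, Hesova, 1,254 units, $41,068.50):
Base rate for 47.33 is 6.5% + $1.00/unit.
Origin Hesova is the FTA partner but 47.33 is not on the preference list; base rate stands.
Duty = $41,068.50 × 6.5% + 1,254 × $1.00 = $3,923.45.
Line 3 (33.47, Hesova, 1,062 units, $126,186.84):
Base rate for 33.47 is $4.06/unit.
Origin Hesova qualifies under the Ravesta–Hesova agreement and 33.47 is covered: preferential rate Free applies instead.
Duty = $126,186.84 × 0% = $0.00.
Total = $11,626.30 + $3,923.45 + $0.00 = $15,549.75.

$15,549.75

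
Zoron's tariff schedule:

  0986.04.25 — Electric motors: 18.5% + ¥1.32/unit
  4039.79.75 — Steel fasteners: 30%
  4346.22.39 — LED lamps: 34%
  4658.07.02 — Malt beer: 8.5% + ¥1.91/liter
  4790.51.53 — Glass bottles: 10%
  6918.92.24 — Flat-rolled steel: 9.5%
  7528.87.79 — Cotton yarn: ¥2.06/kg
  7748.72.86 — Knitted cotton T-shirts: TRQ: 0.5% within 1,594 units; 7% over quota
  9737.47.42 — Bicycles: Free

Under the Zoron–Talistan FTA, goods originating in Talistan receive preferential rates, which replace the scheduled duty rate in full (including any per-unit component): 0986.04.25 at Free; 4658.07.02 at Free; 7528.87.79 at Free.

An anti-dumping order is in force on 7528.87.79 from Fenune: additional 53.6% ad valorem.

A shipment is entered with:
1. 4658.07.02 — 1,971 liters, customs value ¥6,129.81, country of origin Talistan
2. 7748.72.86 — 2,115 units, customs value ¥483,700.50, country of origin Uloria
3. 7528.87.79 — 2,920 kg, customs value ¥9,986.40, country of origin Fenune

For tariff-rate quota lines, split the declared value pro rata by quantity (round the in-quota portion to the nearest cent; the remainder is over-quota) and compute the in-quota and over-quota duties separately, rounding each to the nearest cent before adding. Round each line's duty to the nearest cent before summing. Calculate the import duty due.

¥21,531.34

Line 1 (4658.07.02, Talistan, 1,971 liters, ¥6,129.81):
Base rate for 4658.07.02 is 8.5% + ¥1.91/liter.
Origin Talistan qualifies under the Zoron–Talistan agreement and 4658.07.02 is covered: preferential rate Free applies instead.
Duty = ¥6,129.81 × 0% = ¥0.00.
Line 2 (7748.72.86, Uloria, 2,115 units, ¥483,700.50):
Code 7748.72.86 is under a tariff-rate quota (threshold 1,594 units). In-quota: 1,594 units at 0.5%; over-quota: 521 units at 7%.
Pro-rata value split: in-quota = ¥483,700.50 × 1,594/2,115 = ¥364,547.80; over-quota = ¥483,700.50 − ¥364,547.80 = ¥119,152.70.
In-quota duty = ¥364,547.80 × 0.5% = ¥1,822.74. Over-quota duty = ¥119,152.70 × 7% = ¥8,340.69.
Line duty = ¥1,822.74 + ¥8,340.69 = ¥10,163.43.
Line 3 (7528.87.79, Fenune, 2,920 kg, ¥9,986.40):
Base rate for 7528.87.79 is ¥2.06/kg.
7528.87.79 has an FTA preferential rate, but origin Fenune is not Talistan; base rate stands.
Additional duty on 7528.87.79 from Fenune: +53.6% ad valorem. Applied ad valorem rate = 53.6%.
Duty = ¥9,986.40 × 53.6% + 2,920 × ¥2.06 = ¥11,367.91.
Total = ¥0.00 + ¥10,163.43 + ¥11,367.91 = ¥21,531.34.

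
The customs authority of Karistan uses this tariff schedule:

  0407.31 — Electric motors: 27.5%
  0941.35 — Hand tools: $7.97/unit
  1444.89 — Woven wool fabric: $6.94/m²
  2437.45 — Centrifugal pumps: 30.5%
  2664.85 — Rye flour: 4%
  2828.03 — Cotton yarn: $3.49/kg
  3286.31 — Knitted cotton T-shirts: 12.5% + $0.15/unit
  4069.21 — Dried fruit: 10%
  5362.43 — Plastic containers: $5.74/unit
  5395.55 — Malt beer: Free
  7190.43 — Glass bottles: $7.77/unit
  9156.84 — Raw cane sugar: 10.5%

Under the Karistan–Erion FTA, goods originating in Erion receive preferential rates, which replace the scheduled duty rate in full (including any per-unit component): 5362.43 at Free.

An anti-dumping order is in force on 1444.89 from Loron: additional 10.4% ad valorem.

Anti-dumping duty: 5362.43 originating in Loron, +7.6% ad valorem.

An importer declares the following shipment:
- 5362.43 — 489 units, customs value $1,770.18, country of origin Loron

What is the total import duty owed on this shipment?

$2,941.39

Line 1 (5362.43, Loron, 489 units, $1,770.18):
Base rate for 5362.43 is $5.74/unit.
5362.43 has an FTA preferential rate, but origin Loron is not Erion; base rate stands.
Additional duty on 5362.43 from Loron: +7.6% ad valorem. Applied ad valorem rate = 7.6%.
Duty = $1,770.18 × 7.6% + 489 × $5.74 = $2,941.39.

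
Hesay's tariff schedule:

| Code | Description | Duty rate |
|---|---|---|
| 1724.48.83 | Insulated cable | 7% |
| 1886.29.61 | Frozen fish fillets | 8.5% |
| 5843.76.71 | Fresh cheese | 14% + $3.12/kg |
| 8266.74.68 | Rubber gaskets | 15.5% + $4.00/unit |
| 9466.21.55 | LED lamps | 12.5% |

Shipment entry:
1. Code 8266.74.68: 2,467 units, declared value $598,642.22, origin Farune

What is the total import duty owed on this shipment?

Line 1 (8266.74.68, Farune, 2,467 units, $598,642.22):
Base rate for 8266.74.68 is 15.5% + $4.00/unit.
Duty = $598,642.22 × 15.5% + 2,467 × $4.00 = $102,657.54.

$102,657.54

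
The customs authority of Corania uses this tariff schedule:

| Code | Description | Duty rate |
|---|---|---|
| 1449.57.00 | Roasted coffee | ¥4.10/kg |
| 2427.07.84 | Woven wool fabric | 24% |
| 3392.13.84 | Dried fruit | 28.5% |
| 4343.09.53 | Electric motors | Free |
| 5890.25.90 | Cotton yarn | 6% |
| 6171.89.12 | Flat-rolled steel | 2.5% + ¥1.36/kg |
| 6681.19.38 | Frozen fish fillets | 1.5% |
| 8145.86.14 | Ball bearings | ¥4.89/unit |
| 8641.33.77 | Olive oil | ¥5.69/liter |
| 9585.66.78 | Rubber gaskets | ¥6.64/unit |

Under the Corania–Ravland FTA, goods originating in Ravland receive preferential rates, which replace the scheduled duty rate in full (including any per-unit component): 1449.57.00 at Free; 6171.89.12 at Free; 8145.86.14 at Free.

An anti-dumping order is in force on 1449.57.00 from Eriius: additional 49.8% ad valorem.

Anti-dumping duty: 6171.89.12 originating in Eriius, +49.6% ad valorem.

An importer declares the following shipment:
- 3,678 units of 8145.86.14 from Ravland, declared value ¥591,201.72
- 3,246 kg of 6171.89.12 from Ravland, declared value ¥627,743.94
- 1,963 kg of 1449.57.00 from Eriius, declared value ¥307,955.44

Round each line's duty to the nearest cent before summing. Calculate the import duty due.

Line 1 (8145.86.14, Ravland, 3,678 units, ¥591,201.72):
Base rate for 8145.86.14 is ¥4.89/unit.
Origin Ravland qualifies under the Corania–Ravland agreement and 8145.86.14 is covered: preferential rate Free applies instead.
Duty = ¥591,201.72 × 0% = ¥0.00.
Line 2 (6171.89.12, Ravland, 3,246 kg, ¥627,743.94):
Base rate for 6171.89.12 is 2.5% + ¥1.36/kg.
Origin Ravland qualifies under the Corania–Ravland agreement and 6171.89.12 is covered: preferential rate Free applies instead.
The additional-duty order on 6171.89.12 targets Eriius, not Ravland; it does not apply.
Duty = ¥627,743.94 × 0% = ¥0.00.
Line 3 (1449.57.00, Eriius, 1,963 kg, ¥307,955.44):
Base rate for 1449.57.00 is ¥4.10/kg.
1449.57.00 has an FTA preferential rate, but origin Eriius is not Ravland; base rate stands.
Additional duty on 1449.57.00 from Eriius: +49.8% ad valorem. Applied ad valorem rate = 49.8%.
Duty = ¥307,955.44 × 49.8% + 1,963 × ¥4.10 = ¥161,410.11.
Total = ¥0.00 + ¥0.00 + ¥161,410.11 = ¥161,410.11.

¥161,410.11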